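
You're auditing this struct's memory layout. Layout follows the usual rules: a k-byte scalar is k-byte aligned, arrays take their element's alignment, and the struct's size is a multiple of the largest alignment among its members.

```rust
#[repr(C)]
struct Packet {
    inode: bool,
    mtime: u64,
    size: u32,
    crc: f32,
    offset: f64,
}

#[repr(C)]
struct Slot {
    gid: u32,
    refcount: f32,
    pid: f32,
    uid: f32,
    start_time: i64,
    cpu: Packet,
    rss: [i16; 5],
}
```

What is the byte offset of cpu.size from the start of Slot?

40

Packet: @0: inode [1B, align 1] → 1; +7 pad (align 8); @8: mtime [8B, align 8] → 16; @16: size [4B, align 4] → 20; @20: crc [4B, align 4] → 24; @24: offset [8B, align 8] → 32; size 32, align 8
@0: gid [4B, align 4] → 4
@4: refcount [4B, align 4] → 8
@8: pid [4B, align 4] → 12
@12: uid [4B, align 4] → 16
@16: start_time [8B, align 8] → 24
@24: cpu [32B, align 8] → 56
within Packet: size at 16
24 + 16 = 40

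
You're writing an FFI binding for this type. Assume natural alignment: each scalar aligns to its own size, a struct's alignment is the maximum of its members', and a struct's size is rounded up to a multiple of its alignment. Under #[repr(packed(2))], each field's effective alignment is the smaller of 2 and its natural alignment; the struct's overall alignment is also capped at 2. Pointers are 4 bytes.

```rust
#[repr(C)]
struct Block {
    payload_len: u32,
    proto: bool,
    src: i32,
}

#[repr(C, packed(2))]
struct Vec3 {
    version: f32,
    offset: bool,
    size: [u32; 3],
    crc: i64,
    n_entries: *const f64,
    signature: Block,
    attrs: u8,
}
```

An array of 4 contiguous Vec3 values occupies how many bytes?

Block: payload_len at 0 (size 4, align 4) → ends 4; proto at 4 (size 1, align 1) → ends 5; pad 3 to align 4 for src; src at 8 (size 4, align 4) → ends 12; total 12 bytes, alignment 4
version at 0 (size 4, align 2) → ends 4
offset at 4 (size 1, align 1) → ends 5
pad 1 to align 2 for size
size at 6 (size 12, align 2) → ends 18
crc at 18 (size 8, align 2) → ends 26
n_entries at 26 (size 4, align 2) → ends 30
signature at 30 (size 12, align 2) → ends 42
attrs at 42 (size 1, align 1) → ends 43
tail pad 1 to reach multiple of 2
total 44 bytes, alignment 2
array of 4: 4 × 44 = 176

176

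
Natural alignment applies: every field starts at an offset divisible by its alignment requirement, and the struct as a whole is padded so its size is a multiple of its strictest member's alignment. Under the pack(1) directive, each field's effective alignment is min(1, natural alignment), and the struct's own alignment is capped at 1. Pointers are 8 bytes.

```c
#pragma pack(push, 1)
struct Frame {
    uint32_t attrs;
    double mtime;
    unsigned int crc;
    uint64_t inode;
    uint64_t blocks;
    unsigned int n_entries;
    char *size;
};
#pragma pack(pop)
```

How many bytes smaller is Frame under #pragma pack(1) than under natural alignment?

natural layout:
  attrs at 0 (size 4, align 4) → ends 4
  pad 4 to align 8 for mtime
  mtime at 8 (size 8, align 8) → ends 16
  crc at 16 (size 4, align 4) → ends 20
  pad 4 to align 8 for inode
  inode at 24 (size 8, align 8) → ends 32
  blocks at 32 (size 8, align 8) → ends 40
  n_entries at 40 (size 4, align 4) → ends 44
  pad 4 to align 8 for size
  size at 48 (size 8, align 8) → ends 56
  total 56 bytes, alignment 8
packed(1) layout:
  attrs at 0 (size 4, align 1) → ends 4
  mtime at 4 (size 8, align 1) → ends 12
  crc at 12 (size 4, align 1) → ends 16
  inode at 16 (size 8, align 1) → ends 24
  blocks at 24 (size 8, align 1) → ends 32
  n_entries at 32 (size 4, align 1) → ends 36
  size at 36 (size 8, align 1) → ends 44
  total 44 bytes, alignment 1
56 − 44 = 12

12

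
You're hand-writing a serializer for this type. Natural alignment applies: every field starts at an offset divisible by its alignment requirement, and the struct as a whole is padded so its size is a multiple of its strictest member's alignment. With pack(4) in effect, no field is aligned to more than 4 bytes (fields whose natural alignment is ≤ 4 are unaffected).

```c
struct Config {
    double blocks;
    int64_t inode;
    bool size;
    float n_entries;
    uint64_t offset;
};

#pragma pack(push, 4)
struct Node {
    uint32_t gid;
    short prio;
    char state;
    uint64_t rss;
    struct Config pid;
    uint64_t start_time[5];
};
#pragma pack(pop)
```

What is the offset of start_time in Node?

Config: @0: blocks [8B, align 8] → 8; @8: inode [8B, align 8] → 16; @16: size [1B, align 1] → 17; +3 pad (align 4); @20: n_entries [4B, align 4] → 24; @24: offset [8B, align 8] → 32; size 32, align 8
@0: gid [4B, align 4] → 4
@4: prio [2B, align 2] → 6
@6: state [1B, align 1] → 7
+1 pad (align 4)
@8: rss [8B, align 4] → 16
@16: pid [32B, align 4] → 48
@48: start_time [40B, align 4] → 88

48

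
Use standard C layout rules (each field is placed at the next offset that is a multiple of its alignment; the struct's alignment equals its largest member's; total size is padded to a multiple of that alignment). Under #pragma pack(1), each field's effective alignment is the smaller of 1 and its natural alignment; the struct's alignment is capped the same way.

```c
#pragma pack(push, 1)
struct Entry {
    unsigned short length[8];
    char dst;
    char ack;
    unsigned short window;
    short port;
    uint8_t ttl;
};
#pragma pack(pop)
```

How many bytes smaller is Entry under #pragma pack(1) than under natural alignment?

natural layout:
  length at 0 (size 16, align 2) → ends 16
  dst at 16 (size 1, align 1) → ends 17
  ack at 17 (size 1, align 1) → ends 18
  window at 18 (size 2, align 2) → ends 20
  port at 20 (size 2, align 2) → ends 22
  ttl at 22 (size 1, align 1) → ends 23
  tail pad 1 to reach multiple of 2
  total 24 bytes, alignment 2
packed(1) layout:
  length at 0 (size 16, align 1) → ends 16
  dst at 16 (size 1, align 1) → ends 17
  ack at 17 (size 1, align 1) → ends 18
  window at 18 (size 2, align 1) → ends 20
  port at 20 (size 2, align 1) → ends 22
  ttl at 22 (size 1, align 1) → ends 23
  total 23 bytes, alignment 1
24 − 23 = 1

1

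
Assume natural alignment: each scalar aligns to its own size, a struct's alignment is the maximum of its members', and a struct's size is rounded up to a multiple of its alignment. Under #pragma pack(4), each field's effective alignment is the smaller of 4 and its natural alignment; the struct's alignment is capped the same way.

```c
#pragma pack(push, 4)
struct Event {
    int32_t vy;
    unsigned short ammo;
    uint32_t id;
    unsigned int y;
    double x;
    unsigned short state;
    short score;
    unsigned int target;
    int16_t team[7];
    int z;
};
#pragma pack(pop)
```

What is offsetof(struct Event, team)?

32

0..4  vy  (4B, 4-aligned)
4..6  ammo  (2B, 2-aligned)
6..8  -- padding (2B)
8..12  id  (4B, 4-aligned)
12..16  y  (4B, 4-aligned)
16..24  x  (8B, 4-aligned)
24..26  state  (2B, 2-aligned)
26..28  score  (2B, 2-aligned)
28..32  target  (4B, 4-aligned)
32..46  team  (14B, 2-aligned)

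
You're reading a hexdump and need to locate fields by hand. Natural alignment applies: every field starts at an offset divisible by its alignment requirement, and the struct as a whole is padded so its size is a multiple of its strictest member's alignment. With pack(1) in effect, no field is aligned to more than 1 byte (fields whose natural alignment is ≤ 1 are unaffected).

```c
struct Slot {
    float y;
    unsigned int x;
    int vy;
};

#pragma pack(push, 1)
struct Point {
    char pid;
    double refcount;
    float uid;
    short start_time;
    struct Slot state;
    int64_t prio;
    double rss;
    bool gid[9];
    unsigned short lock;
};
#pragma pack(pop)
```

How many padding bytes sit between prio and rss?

Slot: @0: y [4B, align 4] → 4; @4: x [4B, align 4] → 8; @8: vy [4B, align 4] → 12; size 12, align 4
@0: pid [1B, align 1] → 1
@1: refcount [8B, align 1] → 9
@9: uid [4B, align 1] → 13
@13: start_time [2B, align 1] → 15
@15: state [12B, align 1] → 27
@27: prio [8B, align 1] → 35
@35: rss [8B, align 1] → 43

0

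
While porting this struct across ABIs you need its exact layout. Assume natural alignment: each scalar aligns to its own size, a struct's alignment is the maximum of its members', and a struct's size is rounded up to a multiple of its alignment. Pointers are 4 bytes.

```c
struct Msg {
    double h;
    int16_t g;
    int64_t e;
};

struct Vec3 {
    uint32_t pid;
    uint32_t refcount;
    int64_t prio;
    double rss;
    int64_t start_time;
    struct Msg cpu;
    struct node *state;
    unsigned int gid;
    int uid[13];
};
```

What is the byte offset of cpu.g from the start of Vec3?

40

Msg: 0..8  h  (8B, 8-aligned); 8..10  g  (2B, 2-aligned); 10..16  -- padding (6B); 16..24  e  (8B, 8-aligned); sizeof = 24, alignof = 8
0..4  pid  (4B, 4-aligned)
4..8  refcount  (4B, 4-aligned)
8..16  prio  (8B, 8-aligned)
16..24  rss  (8B, 8-aligned)
24..32  start_time  (8B, 8-aligned)
32..56  cpu  (24B, 8-aligned)
within Msg: g at 8
32 + 8 = 40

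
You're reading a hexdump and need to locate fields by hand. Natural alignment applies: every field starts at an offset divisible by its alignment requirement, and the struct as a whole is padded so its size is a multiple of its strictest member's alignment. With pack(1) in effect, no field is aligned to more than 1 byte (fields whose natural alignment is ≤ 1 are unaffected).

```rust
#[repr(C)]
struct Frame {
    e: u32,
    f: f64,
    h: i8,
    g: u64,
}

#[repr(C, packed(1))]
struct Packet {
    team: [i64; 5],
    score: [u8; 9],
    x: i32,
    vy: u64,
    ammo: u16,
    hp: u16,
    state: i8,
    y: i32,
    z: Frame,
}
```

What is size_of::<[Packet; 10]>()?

Frame: e at 0 (size 4, align 4) → ends 4; pad 4 to align 8 for f; f at 8 (size 8, align 8) → ends 16; h at 16 (size 1, align 1) → ends 17; pad 7 to align 8 for g; g at 24 (size 8, align 8) → ends 32; total 32 bytes, alignment 8
team at 0 (size 40, align 1) → ends 40
score at 40 (size 9, align 1) → ends 49
x at 49 (size 4, align 1) → ends 53
vy at 53 (size 8, align 1) → ends 61
ammo at 61 (size 2, align 1) → ends 63
hp at 63 (size 2, align 1) → ends 65
state at 65 (size 1, align 1) → ends 66
y at 66 (size 4, align 1) → ends 70
z at 70 (size 32, align 1) → ends 102
total 102 bytes, alignment 1
array of 10: 10 × 102 = 1020

1020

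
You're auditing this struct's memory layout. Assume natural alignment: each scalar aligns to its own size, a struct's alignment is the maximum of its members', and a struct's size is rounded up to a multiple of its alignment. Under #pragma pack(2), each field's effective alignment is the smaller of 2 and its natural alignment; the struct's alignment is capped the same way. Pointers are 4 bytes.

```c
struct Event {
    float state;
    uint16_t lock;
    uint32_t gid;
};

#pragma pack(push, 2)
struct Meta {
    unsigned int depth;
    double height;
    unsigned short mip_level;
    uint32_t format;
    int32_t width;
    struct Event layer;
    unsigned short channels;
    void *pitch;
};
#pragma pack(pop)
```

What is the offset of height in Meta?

4

Event: 0..4  state  (4B, 4-aligned); 4..6  lock  (2B, 2-aligned); 6..8  -- padding (2B); 8..12  gid  (4B, 4-aligned); sizeof = 12, alignof = 4
0..4  depth  (4B, 2-aligned)
4..12  height  (8B, 2-aligned)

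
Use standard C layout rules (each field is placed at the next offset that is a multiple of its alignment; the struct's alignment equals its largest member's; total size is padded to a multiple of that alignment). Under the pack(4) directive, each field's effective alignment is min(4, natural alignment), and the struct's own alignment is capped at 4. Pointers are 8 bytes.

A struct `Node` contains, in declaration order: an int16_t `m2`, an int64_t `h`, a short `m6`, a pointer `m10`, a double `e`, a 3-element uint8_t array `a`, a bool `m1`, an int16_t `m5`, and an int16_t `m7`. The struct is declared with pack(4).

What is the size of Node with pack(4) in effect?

40

0..2  m2  (2B, 2-aligned)
2..4  -- padding (2B)
4..12  h  (8B, 4-aligned)
12..14  m6  (2B, 2-aligned)
14..16  -- padding (2B)
16..24  m10  (8B, 4-aligned)
24..32  e  (8B, 4-aligned)
32..35  a  (3B, 1-aligned)
35..36  m1  (1B, 1-aligned)
36..38  m5  (2B, 2-aligned)
38..40  m7  (2B, 2-aligned)
sizeof = 40, alignof = 4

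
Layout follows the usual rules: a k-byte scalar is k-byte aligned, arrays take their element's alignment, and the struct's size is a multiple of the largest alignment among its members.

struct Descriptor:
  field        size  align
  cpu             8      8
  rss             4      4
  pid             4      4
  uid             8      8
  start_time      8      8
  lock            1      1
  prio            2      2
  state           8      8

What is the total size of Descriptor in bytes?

cpu at 0 (size 8, align 8) → ends 8
rss at 8 (size 4, align 4) → ends 12
pid at 12 (size 4, align 4) → ends 16
uid at 16 (size 8, align 8) → ends 24
start_time at 24 (size 8, align 8) → ends 32
lock at 32 (size 1, align 1) → ends 33
pad 1 to align 2 for prio
prio at 34 (size 2, align 2) → ends 36
pad 4 to align 8 for state
state at 40 (size 8, align 8) → ends 48
total 48 bytes, alignment 8

48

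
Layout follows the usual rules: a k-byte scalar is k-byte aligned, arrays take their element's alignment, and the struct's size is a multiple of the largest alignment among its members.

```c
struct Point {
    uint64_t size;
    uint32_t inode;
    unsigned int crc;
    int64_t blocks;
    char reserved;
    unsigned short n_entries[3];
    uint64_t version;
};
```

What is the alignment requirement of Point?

member alignments: size=8, inode=4, crc=4, blocks=8, reserved=1, n_entries=2, version=8
max = 8

8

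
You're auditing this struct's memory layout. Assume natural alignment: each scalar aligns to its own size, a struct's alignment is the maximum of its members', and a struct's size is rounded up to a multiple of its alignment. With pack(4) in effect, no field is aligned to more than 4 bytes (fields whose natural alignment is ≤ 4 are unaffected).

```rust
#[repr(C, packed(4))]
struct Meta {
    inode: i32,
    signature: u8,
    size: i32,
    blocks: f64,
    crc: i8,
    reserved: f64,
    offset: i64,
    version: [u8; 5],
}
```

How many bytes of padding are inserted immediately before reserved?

0..4  inode  (4B, 4-aligned)
4..5  signature  (1B, 1-aligned)
5..8  -- padding (3B)
8..12  size  (4B, 4-aligned)
12..20  blocks  (8B, 4-aligned)
20..21  crc  (1B, 1-aligned)
21..24  -- padding (3B)
24..32  reserved  (8B, 4-aligned)

3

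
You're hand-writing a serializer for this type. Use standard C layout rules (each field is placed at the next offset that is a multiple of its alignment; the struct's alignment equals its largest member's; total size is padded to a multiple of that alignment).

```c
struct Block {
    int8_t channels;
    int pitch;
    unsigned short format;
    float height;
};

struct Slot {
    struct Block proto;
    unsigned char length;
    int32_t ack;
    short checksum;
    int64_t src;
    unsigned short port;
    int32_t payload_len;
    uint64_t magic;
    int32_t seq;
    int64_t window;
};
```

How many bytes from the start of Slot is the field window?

64

Block: 0..1  channels  (1B, 1-aligned); 1..4  -- padding (3B); 4..8  pitch  (4B, 4-aligned); 8..10  format  (2B, 2-aligned); 10..12  -- padding (2B); 12..16  height  (4B, 4-aligned); sizeof = 16, alignof = 4
0..16  proto  (16B, 4-aligned)
16..17  length  (1B, 1-aligned)
17..20  -- padding (3B)
20..24  ack  (4B, 4-aligned)
24..26  checksum  (2B, 2-aligned)
26..32  -- padding (6B)
32..40  src  (8B, 8-aligned)
40..42  port  (2B, 2-aligned)
42..44  -- padding (2B)
44..48  payload_len  (4B, 4-aligned)
48..56  magic  (8B, 8-aligned)
56..60  seq  (4B, 4-aligned)
60..64  -- padding (4B)
64..72  window  (8B, 8-aligned)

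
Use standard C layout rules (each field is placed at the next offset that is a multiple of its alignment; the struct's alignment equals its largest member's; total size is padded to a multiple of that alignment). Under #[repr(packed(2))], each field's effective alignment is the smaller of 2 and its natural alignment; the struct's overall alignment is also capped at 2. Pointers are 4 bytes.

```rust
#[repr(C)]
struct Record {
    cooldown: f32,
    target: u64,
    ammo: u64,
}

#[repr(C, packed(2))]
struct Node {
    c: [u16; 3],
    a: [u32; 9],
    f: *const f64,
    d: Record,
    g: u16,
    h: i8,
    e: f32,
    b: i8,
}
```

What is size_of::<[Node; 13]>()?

1040

Record: cooldown at 0 (size 4, align 4) → ends 4; pad 4 to align 8 for target; target at 8 (size 8, align 8) → ends 16; ammo at 16 (size 8, align 8) → ends 24; total 24 bytes, alignment 8
c at 0 (size 6, align 2) → ends 6
a at 6 (size 36, align 2) → ends 42
f at 42 (size 4, align 2) → ends 46
d at 46 (size 24, align 2) → ends 70
g at 70 (size 2, align 2) → ends 72
h at 72 (size 1, align 1) → ends 73
pad 1 to align 2 for e
e at 74 (size 4, align 2) → ends 78
b at 78 (size 1, align 1) → ends 79
tail pad 1 to reach multiple of 2
total 80 bytes, alignment 2
array of 13: 13 × 80 = 1040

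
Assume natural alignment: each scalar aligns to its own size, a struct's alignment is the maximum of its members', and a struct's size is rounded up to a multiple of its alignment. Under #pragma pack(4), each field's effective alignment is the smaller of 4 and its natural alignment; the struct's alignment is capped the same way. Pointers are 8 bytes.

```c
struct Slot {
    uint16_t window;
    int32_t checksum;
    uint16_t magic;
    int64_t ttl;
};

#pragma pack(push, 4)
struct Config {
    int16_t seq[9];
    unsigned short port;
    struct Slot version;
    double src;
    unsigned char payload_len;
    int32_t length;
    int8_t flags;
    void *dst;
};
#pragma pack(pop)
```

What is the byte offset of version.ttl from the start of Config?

Slot: window at 0 (size 2, align 2) → ends 2; pad 2 to align 4 for checksum; checksum at 4 (size 4, align 4) → ends 8; magic at 8 (size 2, align 2) → ends 10; pad 6 to align 8 for ttl; ttl at 16 (size 8, align 8) → ends 24; total 24 bytes, alignment 8
seq at 0 (size 18, align 2) → ends 18
port at 18 (size 2, align 2) → ends 20
version at 20 (size 24, align 4) → ends 44
within Slot: ttl at 16
20 + 16 = 36

36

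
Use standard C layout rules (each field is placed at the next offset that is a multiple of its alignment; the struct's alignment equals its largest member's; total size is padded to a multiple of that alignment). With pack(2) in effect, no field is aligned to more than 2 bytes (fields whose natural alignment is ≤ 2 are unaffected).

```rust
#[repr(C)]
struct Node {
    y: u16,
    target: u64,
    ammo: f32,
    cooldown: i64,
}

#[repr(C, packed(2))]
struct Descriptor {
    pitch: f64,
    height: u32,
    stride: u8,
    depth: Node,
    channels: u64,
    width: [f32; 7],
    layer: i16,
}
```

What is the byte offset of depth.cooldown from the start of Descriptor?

38

Node: 0..2  y  (2B, 2-aligned); 2..8  -- padding (6B); 8..16  target  (8B, 8-aligned); 16..20  ammo  (4B, 4-aligned); 20..24  -- padding (4B); 24..32  cooldown  (8B, 8-aligned); sizeof = 32, alignof = 8
0..8  pitch  (8B, 2-aligned)
8..12  height  (4B, 2-aligned)
12..13  stride  (1B, 1-aligned)
13..14  -- padding (1B)
14..46  depth  (32B, 2-aligned)
within Node: cooldown at 24
14 + 24 = 38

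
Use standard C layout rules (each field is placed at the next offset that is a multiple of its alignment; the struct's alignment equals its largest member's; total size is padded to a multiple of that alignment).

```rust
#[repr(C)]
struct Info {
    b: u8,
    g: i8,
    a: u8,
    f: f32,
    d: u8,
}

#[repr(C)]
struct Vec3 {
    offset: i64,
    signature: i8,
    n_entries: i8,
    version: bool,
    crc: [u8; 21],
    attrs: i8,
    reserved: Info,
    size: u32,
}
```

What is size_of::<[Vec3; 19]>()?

Info: b at 0 (size 1, align 1) → ends 1; g at 1 (size 1, align 1) → ends 2; a at 2 (size 1, align 1) → ends 3; pad 1 to align 4 for f; f at 4 (size 4, align 4) → ends 8; d at 8 (size 1, align 1) → ends 9; tail pad 3 to reach multiple of 4; total 12 bytes, alignment 4
offset at 0 (size 8, align 8) → ends 8
signature at 8 (size 1, align 1) → ends 9
n_entries at 9 (size 1, align 1) → ends 10
version at 10 (size 1, align 1) → ends 11
crc at 11 (size 21, align 1) → ends 32
attrs at 32 (size 1, align 1) → ends 33
pad 3 to align 4 for reserved
reserved at 36 (size 12, align 4) → ends 48
size at 48 (size 4, align 4) → ends 52
tail pad 4 to reach multiple of 8
total 56 bytes, alignment 8
array of 19: 19 × 56 = 1064

1064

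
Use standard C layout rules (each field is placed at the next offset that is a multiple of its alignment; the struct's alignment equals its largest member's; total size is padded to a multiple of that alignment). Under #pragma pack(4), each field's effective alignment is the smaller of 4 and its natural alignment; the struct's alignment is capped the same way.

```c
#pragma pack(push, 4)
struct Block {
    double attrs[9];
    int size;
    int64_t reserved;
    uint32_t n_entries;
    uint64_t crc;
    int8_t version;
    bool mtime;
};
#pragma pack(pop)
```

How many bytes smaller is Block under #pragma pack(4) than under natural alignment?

12

natural layout:
  @0: attrs [72B, align 8] → 72
  @72: size [4B, align 4] → 76
  +4 pad (align 8)
  @80: reserved [8B, align 8] → 88
  @88: n_entries [4B, align 4] → 92
  +4 pad (align 8)
  @96: crc [8B, align 8] → 104
  @104: version [1B, align 1] → 105
  @105: mtime [1B, align 1] → 106
  +6 tail pad (align 8)
  size 112, align 8
packed(4) layout:
  @0: attrs [72B, align 4] → 72
  @72: size [4B, align 4] → 76
  @76: reserved [8B, align 4] → 84
  @84: n_entries [4B, align 4] → 88
  @88: crc [8B, align 4] → 96
  @96: version [1B, align 1] → 97
  @97: mtime [1B, align 1] → 98
  +2 tail pad (align 4)
  size 100, align 4
112 − 100 = 12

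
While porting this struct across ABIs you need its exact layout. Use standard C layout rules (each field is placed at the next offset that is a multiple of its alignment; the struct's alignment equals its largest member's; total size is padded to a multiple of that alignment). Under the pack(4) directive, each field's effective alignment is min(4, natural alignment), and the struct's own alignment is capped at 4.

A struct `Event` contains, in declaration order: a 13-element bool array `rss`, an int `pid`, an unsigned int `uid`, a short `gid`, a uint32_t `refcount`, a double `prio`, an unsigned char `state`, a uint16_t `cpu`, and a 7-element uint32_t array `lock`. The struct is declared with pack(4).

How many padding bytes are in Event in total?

6

rss at 0 (size 13, align 1) → ends 13
pad 3 to align 4 for pid
pid at 16 (size 4, align 4) → ends 20
uid at 20 (size 4, align 4) → ends 24
gid at 24 (size 2, align 2) → ends 26
pad 2 to align 4 for refcount
refcount at 28 (size 4, align 4) → ends 32
prio at 32 (size 8, align 4) → ends 40
state at 40 (size 1, align 1) → ends 41
pad 1 to align 2 for cpu
cpu at 42 (size 2, align 2) → ends 44
lock at 44 (size 28, align 4) → ends 72
total 72 bytes, alignment 4
data bytes 66, size 72 → padding 6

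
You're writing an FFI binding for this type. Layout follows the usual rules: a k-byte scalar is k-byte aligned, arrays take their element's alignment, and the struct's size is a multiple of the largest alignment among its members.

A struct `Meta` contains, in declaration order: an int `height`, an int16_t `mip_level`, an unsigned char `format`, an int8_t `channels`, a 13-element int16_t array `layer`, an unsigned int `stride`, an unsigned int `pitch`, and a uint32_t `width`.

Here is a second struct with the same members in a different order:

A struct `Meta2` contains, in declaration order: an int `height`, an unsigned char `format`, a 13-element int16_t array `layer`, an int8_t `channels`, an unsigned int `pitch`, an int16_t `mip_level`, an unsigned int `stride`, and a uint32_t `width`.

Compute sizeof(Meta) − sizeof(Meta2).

@0: height [4B, align 4] → 4
@4: mip_level [2B, align 2] → 6
@6: format [1B, align 1] → 7
@7: channels [1B, align 1] → 8
@8: layer [26B, align 2] → 34
+2 pad (align 4)
@36: stride [4B, align 4] → 40
@40: pitch [4B, align 4] → 44
@44: width [4B, align 4] → 48
size 48, align 4
— Meta2 —
@0: height [4B, align 4] → 4
@4: format [1B, align 1] → 5
+1 pad (align 2)
@6: layer [26B, align 2] → 32
@32: channels [1B, align 1] → 33
+3 pad (align 4)
@36: pitch [4B, align 4] → 40
@40: mip_level [2B, align 2] → 42
+2 pad (align 4)
@44: stride [4B, align 4] → 48
@48: width [4B, align 4] → 52
size 52, align 4
48 − 52 = -4

-4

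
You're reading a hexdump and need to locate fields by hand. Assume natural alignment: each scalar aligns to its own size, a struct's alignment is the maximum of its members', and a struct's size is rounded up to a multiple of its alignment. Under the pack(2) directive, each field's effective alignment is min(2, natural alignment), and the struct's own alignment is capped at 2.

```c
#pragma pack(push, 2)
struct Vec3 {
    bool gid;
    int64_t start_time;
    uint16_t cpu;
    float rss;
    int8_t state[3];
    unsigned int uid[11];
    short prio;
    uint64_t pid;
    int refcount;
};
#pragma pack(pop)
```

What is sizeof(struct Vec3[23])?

0..1  gid  (1B, 1-aligned)
1..2  -- padding (1B)
2..10  start_time  (8B, 2-aligned)
10..12  cpu  (2B, 2-aligned)
12..16  rss  (4B, 2-aligned)
16..19  state  (3B, 1-aligned)
19..20  -- padding (1B)
20..64  uid  (44B, 2-aligned)
64..66  prio  (2B, 2-aligned)
66..74  pid  (8B, 2-aligned)
74..78  refcount  (4B, 2-aligned)
sizeof = 78, alignof = 2
array of 23: 23 × 78 = 1794

1794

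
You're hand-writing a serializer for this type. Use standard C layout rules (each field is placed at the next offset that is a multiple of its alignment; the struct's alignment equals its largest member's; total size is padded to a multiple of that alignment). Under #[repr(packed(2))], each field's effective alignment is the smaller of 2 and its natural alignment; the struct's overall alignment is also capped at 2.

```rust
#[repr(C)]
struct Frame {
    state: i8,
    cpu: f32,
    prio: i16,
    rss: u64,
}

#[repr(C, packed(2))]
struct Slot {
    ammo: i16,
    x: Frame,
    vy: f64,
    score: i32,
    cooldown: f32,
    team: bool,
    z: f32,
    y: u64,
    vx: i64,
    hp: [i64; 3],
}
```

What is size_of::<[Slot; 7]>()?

616

Frame: 0..1  state  (1B, 1-aligned); 1..4  -- padding (3B); 4..8  cpu  (4B, 4-aligned); 8..10  prio  (2B, 2-aligned); 10..16  -- padding (6B); 16..24  rss  (8B, 8-aligned); sizeof = 24, alignof = 8
0..2  ammo  (2B, 2-aligned)
2..26  x  (24B, 2-aligned)
26..34  vy  (8B, 2-aligned)
34..38  score  (4B, 2-aligned)
38..42  cooldown  (4B, 2-aligned)
42..43  team  (1B, 1-aligned)
43..44  -- padding (1B)
44..48  z  (4B, 2-aligned)
48..56  y  (8B, 2-aligned)
56..64  vx  (8B, 2-aligned)
64..88  hp  (24B, 2-aligned)
sizeof = 88, alignof = 2
array of 7: 7 × 88 = 616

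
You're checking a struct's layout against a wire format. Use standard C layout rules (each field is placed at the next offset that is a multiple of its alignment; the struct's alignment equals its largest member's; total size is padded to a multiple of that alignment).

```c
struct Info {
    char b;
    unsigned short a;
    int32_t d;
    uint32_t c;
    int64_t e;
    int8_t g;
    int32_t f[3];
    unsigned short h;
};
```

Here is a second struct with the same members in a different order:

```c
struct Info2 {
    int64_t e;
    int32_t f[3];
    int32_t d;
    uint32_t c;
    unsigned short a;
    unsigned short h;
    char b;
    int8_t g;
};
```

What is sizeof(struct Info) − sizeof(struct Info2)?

8

b at 0 (size 1, align 1) → ends 1
pad 1 to align 2 for a
a at 2 (size 2, align 2) → ends 4
d at 4 (size 4, align 4) → ends 8
c at 8 (size 4, align 4) → ends 12
pad 4 to align 8 for e
e at 16 (size 8, align 8) → ends 24
g at 24 (size 1, align 1) → ends 25
pad 3 to align 4 for f
f at 28 (size 12, align 4) → ends 40
h at 40 (size 2, align 2) → ends 42
tail pad 6 to reach multiple of 8
total 48 bytes, alignment 8
— Info2 —
e at 0 (size 8, align 8) → ends 8
f at 8 (size 12, align 4) → ends 20
d at 20 (size 4, align 4) → ends 24
c at 24 (size 4, align 4) → ends 28
a at 28 (size 2, align 2) → ends 30
h at 30 (size 2, align 2) → ends 32
b at 32 (size 1, align 1) → ends 33
g at 33 (size 1, align 1) → ends 34
tail pad 6 to reach multiple of 8
total 40 bytes, alignment 8
48 − 40 = 8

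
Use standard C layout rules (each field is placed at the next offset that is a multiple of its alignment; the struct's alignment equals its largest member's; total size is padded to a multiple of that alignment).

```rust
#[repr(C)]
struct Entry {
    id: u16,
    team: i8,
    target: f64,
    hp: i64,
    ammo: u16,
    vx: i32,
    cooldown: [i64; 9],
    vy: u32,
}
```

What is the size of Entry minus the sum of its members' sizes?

11

@0: id [2B, align 2] → 2
@2: team [1B, align 1] → 3
+5 pad (align 8)
@8: target [8B, align 8] → 16
@16: hp [8B, align 8] → 24
@24: ammo [2B, align 2] → 26
+2 pad (align 4)
@28: vx [4B, align 4] → 32
@32: cooldown [72B, align 8] → 104
@104: vy [4B, align 4] → 108
+4 tail pad (align 8)
size 112, align 8
data bytes 101, size 112 → padding 11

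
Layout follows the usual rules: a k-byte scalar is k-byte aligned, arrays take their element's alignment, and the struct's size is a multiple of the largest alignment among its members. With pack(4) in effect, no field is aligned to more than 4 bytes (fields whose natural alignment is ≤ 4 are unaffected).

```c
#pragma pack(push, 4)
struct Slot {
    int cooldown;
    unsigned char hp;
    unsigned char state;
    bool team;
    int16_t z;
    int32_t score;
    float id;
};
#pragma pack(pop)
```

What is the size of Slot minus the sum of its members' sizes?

0..4  cooldown  (4B, 4-aligned)
4..5  hp  (1B, 1-aligned)
5..6  state  (1B, 1-aligned)
6..7  team  (1B, 1-aligned)
7..8  -- padding (1B)
8..10  z  (2B, 2-aligned)
10..12  -- padding (2B)
12..16  score  (4B, 4-aligned)
16..20  id  (4B, 4-aligned)
sizeof = 20, alignof = 4
data bytes 17, size 20 → padding 3

3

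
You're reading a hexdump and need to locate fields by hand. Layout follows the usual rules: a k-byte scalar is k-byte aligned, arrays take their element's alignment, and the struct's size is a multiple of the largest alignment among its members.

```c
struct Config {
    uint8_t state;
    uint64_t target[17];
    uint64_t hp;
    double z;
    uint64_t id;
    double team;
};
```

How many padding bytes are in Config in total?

0..1  state  (1B, 1-aligned)
1..8  -- padding (7B)
8..144  target  (136B, 8-aligned)
144..152  hp  (8B, 8-aligned)
152..160  z  (8B, 8-aligned)
160..168  id  (8B, 8-aligned)
168..176  team  (8B, 8-aligned)
sizeof = 176, alignof = 8
data bytes 169, size 176 → padding 7

7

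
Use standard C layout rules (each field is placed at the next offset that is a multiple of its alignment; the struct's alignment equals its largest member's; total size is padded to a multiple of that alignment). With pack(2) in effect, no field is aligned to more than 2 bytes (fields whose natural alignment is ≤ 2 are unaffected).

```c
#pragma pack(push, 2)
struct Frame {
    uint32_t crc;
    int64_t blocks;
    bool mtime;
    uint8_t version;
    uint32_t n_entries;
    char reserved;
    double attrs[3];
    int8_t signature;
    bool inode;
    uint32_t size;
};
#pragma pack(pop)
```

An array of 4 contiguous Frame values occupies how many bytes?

200

0..4  crc  (4B, 2-aligned)
4..12  blocks  (8B, 2-aligned)
12..13  mtime  (1B, 1-aligned)
13..14  version  (1B, 1-aligned)
14..18  n_entries  (4B, 2-aligned)
18..19  reserved  (1B, 1-aligned)
19..20  -- padding (1B)
20..44  attrs  (24B, 2-aligned)
44..45  signature  (1B, 1-aligned)
45..46  inode  (1B, 1-aligned)
46..50  size  (4B, 2-aligned)
sizeof = 50, alignof = 2
array of 4: 4 × 50 = 200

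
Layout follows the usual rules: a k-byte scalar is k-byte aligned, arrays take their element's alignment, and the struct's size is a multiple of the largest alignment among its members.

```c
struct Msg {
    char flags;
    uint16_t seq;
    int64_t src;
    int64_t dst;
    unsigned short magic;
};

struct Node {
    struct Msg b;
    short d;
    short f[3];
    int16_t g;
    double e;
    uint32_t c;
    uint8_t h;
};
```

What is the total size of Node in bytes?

Msg: 0..1  flags  (1B, 1-aligned); 1..2  -- padding (1B); 2..4  seq  (2B, 2-aligned); 4..8  -- padding (4B); 8..16  src  (8B, 8-aligned); 16..24  dst  (8B, 8-aligned); 24..26  magic  (2B, 2-aligned); 26..32  -- tail padding (6B); sizeof = 32, alignof = 8
0..32  b  (32B, 8-aligned)
32..34  d  (2B, 2-aligned)
34..40  f  (6B, 2-aligned)
40..42  g  (2B, 2-aligned)
42..48  -- padding (6B)
48..56  e  (8B, 8-aligned)
56..60  c  (4B, 4-aligned)
60..61  h  (1B, 1-aligned)
61..64  -- tail padding (3B)
sizeof = 64, alignof = 8

64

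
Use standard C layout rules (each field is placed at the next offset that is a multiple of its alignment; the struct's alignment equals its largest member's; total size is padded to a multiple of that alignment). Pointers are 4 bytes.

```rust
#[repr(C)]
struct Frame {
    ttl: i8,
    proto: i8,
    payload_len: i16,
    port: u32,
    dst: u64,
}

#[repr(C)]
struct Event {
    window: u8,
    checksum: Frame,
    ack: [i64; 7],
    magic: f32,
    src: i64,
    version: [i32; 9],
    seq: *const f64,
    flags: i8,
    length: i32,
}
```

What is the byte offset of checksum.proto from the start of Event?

9

Frame: 0..1  ttl  (1B, 1-aligned); 1..2  proto  (1B, 1-aligned); 2..4  payload_len  (2B, 2-aligned); 4..8  port  (4B, 4-aligned); 8..16  dst  (8B, 8-aligned); sizeof = 16, alignof = 8
0..1  window  (1B, 1-aligned)
1..8  -- padding (7B)
8..24  checksum  (16B, 8-aligned)
within Frame: proto at 1
8 + 1 = 9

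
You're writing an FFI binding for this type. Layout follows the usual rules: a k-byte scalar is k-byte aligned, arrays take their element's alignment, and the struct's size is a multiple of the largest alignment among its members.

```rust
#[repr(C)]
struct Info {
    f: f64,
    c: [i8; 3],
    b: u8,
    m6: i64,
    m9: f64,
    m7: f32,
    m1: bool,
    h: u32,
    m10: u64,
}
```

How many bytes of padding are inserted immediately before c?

0

@0: f [8B, align 8] → 8
@8: c [3B, align 1] → 11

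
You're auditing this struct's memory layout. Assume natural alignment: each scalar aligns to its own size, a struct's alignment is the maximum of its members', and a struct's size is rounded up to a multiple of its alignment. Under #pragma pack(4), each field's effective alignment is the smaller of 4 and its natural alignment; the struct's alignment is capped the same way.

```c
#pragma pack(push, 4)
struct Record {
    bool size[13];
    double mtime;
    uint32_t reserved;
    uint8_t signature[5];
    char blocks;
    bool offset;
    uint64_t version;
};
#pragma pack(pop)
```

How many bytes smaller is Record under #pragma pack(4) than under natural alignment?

natural layout:
  size at 0 (size 13, align 1) → ends 13
  pad 3 to align 8 for mtime
  mtime at 16 (size 8, align 8) → ends 24
  reserved at 24 (size 4, align 4) → ends 28
  signature at 28 (size 5, align 1) → ends 33
  blocks at 33 (size 1, align 1) → ends 34
  offset at 34 (size 1, align 1) → ends 35
  pad 5 to align 8 for version
  version at 40 (size 8, align 8) → ends 48
  total 48 bytes, alignment 8
packed(4) layout:
  size at 0 (size 13, align 1) → ends 13
  pad 3 to align 4 for mtime
  mtime at 16 (size 8, align 4) → ends 24
  reserved at 24 (size 4, align 4) → ends 28
  signature at 28 (size 5, align 1) → ends 33
  blocks at 33 (size 1, align 1) → ends 34
  offset at 34 (size 1, align 1) → ends 35
  pad 1 to align 4 for version
  version at 36 (size 8, align 4) → ends 44
  total 44 bytes, alignment 4
48 − 44 = 4

4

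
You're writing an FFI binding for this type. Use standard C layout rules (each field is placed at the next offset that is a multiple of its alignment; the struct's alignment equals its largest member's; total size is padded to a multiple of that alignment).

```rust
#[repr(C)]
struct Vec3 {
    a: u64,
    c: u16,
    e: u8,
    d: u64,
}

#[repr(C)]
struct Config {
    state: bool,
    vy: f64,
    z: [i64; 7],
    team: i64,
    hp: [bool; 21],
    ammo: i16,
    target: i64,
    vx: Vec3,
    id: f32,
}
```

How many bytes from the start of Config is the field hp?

Vec3: a at 0 (size 8, align 8) → ends 8; c at 8 (size 2, align 2) → ends 10; e at 10 (size 1, align 1) → ends 11; pad 5 to align 8 for d; d at 16 (size 8, align 8) → ends 24; total 24 bytes, alignment 8
state at 0 (size 1, align 1) → ends 1
pad 7 to align 8 for vy
vy at 8 (size 8, align 8) → ends 16
z at 16 (size 56, align 8) → ends 72
team at 72 (size 8, align 8) → ends 80
hp at 80 (size 21, align 1) → ends 101

80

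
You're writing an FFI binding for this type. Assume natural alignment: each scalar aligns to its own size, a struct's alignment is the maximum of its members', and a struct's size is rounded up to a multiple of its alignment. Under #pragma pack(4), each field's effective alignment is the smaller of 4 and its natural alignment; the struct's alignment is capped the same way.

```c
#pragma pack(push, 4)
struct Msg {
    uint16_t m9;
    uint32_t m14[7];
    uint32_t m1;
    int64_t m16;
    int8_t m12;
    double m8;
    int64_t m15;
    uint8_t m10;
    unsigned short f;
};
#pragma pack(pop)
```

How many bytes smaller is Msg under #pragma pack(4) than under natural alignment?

12

natural layout:
  m9 at 0 (size 2, align 2) → ends 2
  pad 2 to align 4 for m14
  m14 at 4 (size 28, align 4) → ends 32
  m1 at 32 (size 4, align 4) → ends 36
  pad 4 to align 8 for m16
  m16 at 40 (size 8, align 8) → ends 48
  m12 at 48 (size 1, align 1) → ends 49
  pad 7 to align 8 for m8
  m8 at 56 (size 8, align 8) → ends 64
  m15 at 64 (size 8, align 8) → ends 72
  m10 at 72 (size 1, align 1) → ends 73
  pad 1 to align 2 for f
  f at 74 (size 2, align 2) → ends 76
  tail pad 4 to reach multiple of 8
  total 80 bytes, alignment 8
packed(4) layout:
  m9 at 0 (size 2, align 2) → ends 2
  pad 2 to align 4 for m14
  m14 at 4 (size 28, align 4) → ends 32
  m1 at 32 (size 4, align 4) → ends 36
  m16 at 36 (size 8, align 4) → ends 44
  m12 at 44 (size 1, align 1) → ends 45
  pad 3 to align 4 for m8
  m8 at 48 (size 8, align 4) → ends 56
  m15 at 56 (size 8, align 4) → ends 64
  m10 at 64 (size 1, align 1) → ends 65
  pad 1 to align 2 for f
  f at 66 (size 2, align 2) → ends 68
  total 68 bytes, alignment 4
80 − 68 = 12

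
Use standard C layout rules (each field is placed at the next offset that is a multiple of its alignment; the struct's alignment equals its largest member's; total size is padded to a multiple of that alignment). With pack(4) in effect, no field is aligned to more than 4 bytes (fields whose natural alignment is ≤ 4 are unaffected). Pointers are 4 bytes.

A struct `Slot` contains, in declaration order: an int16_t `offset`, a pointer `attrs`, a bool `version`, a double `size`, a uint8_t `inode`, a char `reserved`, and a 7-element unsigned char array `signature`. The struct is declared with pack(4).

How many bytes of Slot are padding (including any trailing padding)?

8

@0: offset [2B, align 2] → 2
+2 pad (align 4)
@4: attrs [4B, align 4] → 8
@8: version [1B, align 1] → 9
+3 pad (align 4)
@12: size [8B, align 4] → 20
@20: inode [1B, align 1] → 21
@21: reserved [1B, align 1] → 22
@22: signature [7B, align 1] → 29
+3 tail pad (align 4)
size 32, align 4
data bytes 24, size 32 → padding 8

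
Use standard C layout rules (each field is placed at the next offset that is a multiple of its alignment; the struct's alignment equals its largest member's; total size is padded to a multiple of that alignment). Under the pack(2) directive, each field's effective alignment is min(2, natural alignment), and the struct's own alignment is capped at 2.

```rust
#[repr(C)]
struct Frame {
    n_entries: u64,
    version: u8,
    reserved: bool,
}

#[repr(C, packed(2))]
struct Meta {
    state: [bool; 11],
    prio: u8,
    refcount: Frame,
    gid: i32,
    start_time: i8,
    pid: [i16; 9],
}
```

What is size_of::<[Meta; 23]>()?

1196

Frame: 0..8  n_entries  (8B, 8-aligned); 8..9  version  (1B, 1-aligned); 9..10  reserved  (1B, 1-aligned); 10..16  -- tail padding (6B); sizeof = 16, alignof = 8
0..11  state  (11B, 1-aligned)
11..12  prio  (1B, 1-aligned)
12..28  refcount  (16B, 2-aligned)
28..32  gid  (4B, 2-aligned)
32..33  start_time  (1B, 1-aligned)
33..34  -- padding (1B)
34..52  pid  (18B, 2-aligned)
sizeof = 52, alignof = 2
array of 23: 23 × 52 = 1196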